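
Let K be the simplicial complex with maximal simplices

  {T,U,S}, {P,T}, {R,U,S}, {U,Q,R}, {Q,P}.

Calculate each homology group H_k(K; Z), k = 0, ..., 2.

H_0 ≅ Z,  H_1 ≅ Z,  H_2 = 0.

K has 6 vertices, 9 edges, 3 triangles.
rank ∂_0 = 0, rank ∂_1 = 5 ⇒ b_0 = 6 − 0 − 5 = 1; all invariant factors of ∂_1 are 1 so no torsion. So H_0 ≅ Z.
rank ∂_1 = 5, rank ∂_2 = 3 ⇒ b_1 = 9 − 5 − 3 = 1; all invariant factors of ∂_2 are 1 so no torsion. So H_1 ≅ Z.
rank ∂_2 = 3, rank ∂_3 = 0 ⇒ b_2 = 3 − 3 − 0 = 0. So H_2 ≅ 0.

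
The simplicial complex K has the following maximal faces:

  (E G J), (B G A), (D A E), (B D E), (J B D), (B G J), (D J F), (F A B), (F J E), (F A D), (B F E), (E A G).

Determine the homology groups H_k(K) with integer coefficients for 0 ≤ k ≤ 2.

H_0 ≅ Z,  H_1 ≅ Z/2Z,  H_2 = 0.

Order the vertices as A < B < D < E < F < G < J. Listing each simplex with vertices in this order, K has dimension 2 with simplices:

  0-simplices (7): A, B, D, E, F, G, J
  1-simplices (18): AB, AD, AE, AF, AG, BD, BE, BF, BG, BJ, DE, DF, DJ, EF, EG, EJ, FJ, GJ
  2-simplices (12): ABF, ABG, ADE, ADF, AEG, BDE, BDJ, BEF, BGJ, DFJ, EFJ, EGJ

so the chain groups are C_0 ≅ Z^7, C_1 ≅ Z^18, C_2 ≅ Z^12.

∂_1: C_1 → C_0 is given by ∂[p,q] = [q] − [p].
This gives a 7×18 integer matrix of rank 6; reducing to Smith normal form yields diagonal entries (1,1,1,1,1,1).

∂_2: C_2 → C_1 acts by ∂[p,q,r] = [q,r] − [p,r] + [p,q]. For instance
  ∂EFJ = FJ − EJ + EF,
  ∂BDJ = DJ − BJ + BD.
The 18×12 boundary matrix has rank 12 and Smith normal form diag(1,1,1,1,1,1,1,1,1,1,1,2).

Computing H_k = (kernel of ∂_k) / (image of ∂_{k+1}):

  H_0: rank C_0 − rank ∂_1 = 7 − 6 = 1, and the invariant factors of ∂_1 are all 1, so H_0 ≅ Z.
  H_1: rank ker ∂_1 − rank ∂_2 = (18 − 6) − 12 = 0, and ∂_2 has invariant factor 2 > 1, so H_1 ≅ Z/2Z.
  H_2: rank ker ∂_2 − rank ∂_3 = (12 − 12) − 0 = 0, and there is no ∂_3, so H_2 ≅ 0.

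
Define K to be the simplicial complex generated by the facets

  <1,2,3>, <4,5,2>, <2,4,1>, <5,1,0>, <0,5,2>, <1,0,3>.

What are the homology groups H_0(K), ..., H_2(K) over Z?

H_0 ≅ Z,  H_1 ≅ Z,  H_2 = 0.

Take the total order 0 < 1 < 2 < 3 < 4 < 5 on the vertex set. Then K (dimension 2) consists of the simplices:

  0-simplices (6): [0], [1], [2], [3], [4], [5]
  1-simplices (12): [0,1], [0,2], [0,3], [0,5], [1,2], [1,3], [1,4], [1,5], [2,3], [2,4], [2,5], [4,5]
  2-simplices (6): [0,1,3], [0,1,5], [0,2,5], [1,2,3], [1,2,4], [2,4,5]

so the chain groups are C_0 ≅ Z^6, C_1 ≅ Z^12, C_2 ≅ Z^6.

The boundary map ∂_1: C_1 → C_0 maps an edge to its endpoints' difference, ∂[p,q] = q − p. For instance
  ∂[1,3] = [3] − [1].
The 6×12 boundary matrix has rank 5 and Smith normal form diag(1,1,1,1,1).

The boundary map ∂_2: C_2 → C_1 sends each 2-simplex [p,q,r] to [q,r] − [p,r] + [p,q]. For instance
  ∂[2,4,5] = [4,5] − [2,5] + [2,4],
  ∂[0,1,5] = [1,5] − [0,5] + [0,1].
The resulting 12×6 matrix has rank 6, and its Smith normal form has invariant factors (1,1,1,1,1,1).

From H_k ≅ ker(∂_k) / im(∂_{k+1}) we obtain:

  H_0: rank C_0 − rank ∂_1 = 6 − 5 = 1, and the invariant factors of ∂_1 are all 1, so H_0 = Z.
  H_1: rank ker ∂_1 − rank ∂_2 = (12 − 5) − 6 = 1, and the invariant factors of ∂_2 are all 1, so H_1 = Z.
  H_2: rank ker ∂_2 − rank ∂_3 = (6 − 6) − 0 = 0, and there is no ∂_3, so H_2 = 0.

As a check, the Euler characteristic is 6 − 12 + 6 = 0, which agrees with 1 − 1 + 0 = 0.
(K is a triangulation of the cylinder S^1 x I.)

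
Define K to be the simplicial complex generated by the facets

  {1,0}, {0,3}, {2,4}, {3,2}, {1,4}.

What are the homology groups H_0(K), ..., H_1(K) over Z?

Fix the vertex order 0 < 1 < 2 < 3 < 4 and write every simplex with vertices in increasing order. Then dim K = 1 and the simplices of K are:

  0-simplices (5): [0], [1], [2], [3], [4]
  1-simplices (5): [0,1], [0,3], [1,4], [2,3], [2,4]

Hence C_0 ≅ Z^5, C_1 ≅ Z^5.

∂_1: C_1 → C_0 maps an edge to its endpoints' difference, ∂[p,q] = q − p. For instance
  ∂[1,4] = [4] − [1].
The resulting 5×5 matrix has rank 4, and its Smith normal form has invariant factors (1,1,1,1).

From H_k ≅ ker(∂_k) / im(∂_{k+1}) we obtain:

  H_0: rank C_0 − rank ∂_1 = 5 − 4 = 1, and the invariant factors of ∂_1 are all 1, so H_0 = Z.
  H_1: rank ker ∂_1 − rank ∂_2 = (5 − 4) − 0 = 1, and there is no ∂_2, so H_1 = Z.

As a check, the Euler characteristic is 5 − 5 = 0, which agrees with 1 − 1 = 0.

H_0 ≅ Z,  H_1 ≅ Z.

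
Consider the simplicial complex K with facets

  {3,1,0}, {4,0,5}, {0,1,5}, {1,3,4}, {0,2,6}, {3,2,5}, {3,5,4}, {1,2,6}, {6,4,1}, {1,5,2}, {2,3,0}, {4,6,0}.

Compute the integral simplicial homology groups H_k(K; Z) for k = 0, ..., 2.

Take the total order 0 < 1 < 2 < 3 < 4 < 5 < 6 on the vertex set. Then K (dimension 2) consists of the simplices:

  0-simplices (7): [0], [1], [2], [3], [4], [5], [6]
  1-simplices (18): [0,1], [0,2], [0,3], [0,4], [0,5], [0,6], [1,2], [1,3], [1,4], [1,5], [1,6], [2,3], [2,5], [2,6], [3,4], [3,5], [4,5], [4,6]
  2-simplices (12): [0,1,3], [0,1,5], [0,2,3], [0,2,6], [0,4,5], [0,4,6], [1,2,5], [1,2,6], [1,3,4], [1,4,6], [2,3,5], [3,4,5]

Hence C_0 ≅ Z^7, C_1 ≅ Z^18, C_2 ≅ Z^12.

The boundary map ∂_1: C_1 → C_0 sends each edge [p,q] (with p < q) to q − p. For instance
  ∂[0,6] = [6] − [0].
This gives a 7×18 integer matrix of rank 6; reducing to Smith normal form yields diagonal entries (1,1,1,1,1,1).

Boundary ∂_2: C_2 → C_1 maps a triangle to the signed sum of its edges. For instance
  ∂[0,4,5] = [4,5] − [0,5] + [0,4],
  ∂[1,3,4] = [3,4] − [1,4] + [1,3].
The 18×12 boundary matrix has rank 12 and Smith normal form diag(1,1,1,1,1,1,1,1,1,1,1,2).

From H_k ≅ ker(∂_k) / im(∂_{k+1}) we obtain:

  H_0: rank C_0 − rank ∂_1 = 7 − 6 = 1, and the invariant factors of ∂_1 are all 1, so H_0 ≅ Z.
  H_1: rank ker ∂_1 − rank ∂_2 = (18 − 6) − 12 = 0, and ∂_2 has invariant factor 2 > 1, so H_1 ≅ Z_2.
  H_2: rank ker ∂_2 − rank ∂_3 = (12 − 12) − 0 = 0, and there is no ∂_3, so H_2 ≅ 0.

(K is a triangulation of the real projective plane RP^2.)

H_0 = Z,  H_1 = Z_2,  H_2 = 0.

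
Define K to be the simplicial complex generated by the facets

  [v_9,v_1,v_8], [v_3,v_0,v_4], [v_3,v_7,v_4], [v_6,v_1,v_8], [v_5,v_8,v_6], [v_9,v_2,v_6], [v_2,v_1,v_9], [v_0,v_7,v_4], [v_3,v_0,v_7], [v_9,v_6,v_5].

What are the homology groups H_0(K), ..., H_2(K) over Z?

K has 10 vertices, 18 edges, 10 triangles.
rank ∂_0 = 0, rank ∂_1 = 8 ⇒ b_0 = 10 − 0 − 8 = 2; all invariant factors of ∂_1 are 1 so no torsion. So H_0 ≅ Z^2.
rank ∂_1 = 8, rank ∂_2 = 9 ⇒ b_1 = 18 − 8 − 9 = 1; all invariant factors of ∂_2 are 1 so no torsion. So H_1 ≅ Z.
rank ∂_2 = 9, rank ∂_3 = 0 ⇒ b_2 = 10 − 9 − 0 = 1. So H_2 ≅ Z.

H_0 ≅ Z^2,  H_1 ≅ Z,  H_2 ≅ Z.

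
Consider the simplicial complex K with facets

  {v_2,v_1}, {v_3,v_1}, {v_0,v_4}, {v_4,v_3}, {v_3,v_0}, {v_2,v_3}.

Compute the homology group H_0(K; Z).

H_0 = Z.

Order the vertices as v_0 < v_1 < v_2 < v_3 < v_4. Listing each simplex with vertices in this order, K has dimension 1 with simplices:

  0-simplices (5): [v_0], [v_1], [v_2], [v_3], [v_4]
  1-simplices (6): [v_0,v_3], [v_0,v_4], [v_1,v_2], [v_1,v_3], [v_2,v_3], [v_3,v_4]

so the chain groups are C_0 ≅ Z^5, C_1 ≅ Z^6.

∂_1: C_1 → C_0 sends each edge [p,q] (with p < q) to q − p.
This gives a 5×6 integer matrix of rank 4; reducing to Smith normal form yields diagonal entries (1,1,1,1).

Reading off H_k = ker ∂_k / im ∂_{k+1}:

  H_0: rank C_0 − rank ∂_1 = 5 − 4 = 1, and the invariant factors of ∂_1 are all 1, so H_0 ≅ Z.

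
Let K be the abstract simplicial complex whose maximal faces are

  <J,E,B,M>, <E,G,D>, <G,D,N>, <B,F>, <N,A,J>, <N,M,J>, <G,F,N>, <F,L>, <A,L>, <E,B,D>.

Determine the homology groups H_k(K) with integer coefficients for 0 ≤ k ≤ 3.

H_0 ≅ Z,  H_1 ≅ Z^3,  H_2 = 0,  H_3 = 0.

K has 10 vertices, 21 edges, 10 triangles, 1 3-simplex.
rank ∂_0 = 0, rank ∂_1 = 9 ⇒ b_0 = 10 − 0 − 9 = 1; all invariant factors of ∂_1 are 1 so no torsion. So H_0 ≅ Z.
rank ∂_1 = 9, rank ∂_2 = 9 ⇒ b_1 = 21 − 9 − 9 = 3; all invariant factors of ∂_2 are 1 so no torsion. So H_1 ≅ Z^3.
rank ∂_2 = 9, rank ∂_3 = 1 ⇒ b_2 = 10 − 9 − 1 = 0; all invariant factors of ∂_3 are 1 so no torsion. So H_2 ≅ 0.
rank ∂_3 = 1, rank ∂_4 = 0 ⇒ b_3 = 1 − 1 − 0 = 0. So H_3 ≅ 0.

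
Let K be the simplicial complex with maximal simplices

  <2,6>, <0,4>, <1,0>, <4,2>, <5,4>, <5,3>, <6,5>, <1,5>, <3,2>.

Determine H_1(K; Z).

We work with the vertex ordering 0 < 1 < 2 < 3 < 4 < 5 < 6. The simplices of K, each written with vertices in increasing order, are:

  0-simplices (7): [0], [1], [2], [3], [4], [5], [6]
  1-simplices (9): [0,1], [0,4], [1,5], [2,3], [2,4], [2,6], [3,5], [4,5], [5,6]

so the chain groups are C_0 ≅ Z^7, C_1 ≅ Z^9.

The boundary map ∂_1: C_1 → C_0 maps an edge to its endpoints' difference, ∂[p,q] = q − p.
This gives a 7×9 integer matrix of rank 6; reducing to Smith normal form yields diagonal entries (1,1,1,1,1,1).

Computing H_k = (kernel of ∂_k) / (image of ∂_{k+1}):

  H_1: rank ker ∂_1 − rank ∂_2 = (9 − 6) − 0 = 3, and there is no ∂_2, so H_1 ≅ Z^3.

H_1 = Z^3.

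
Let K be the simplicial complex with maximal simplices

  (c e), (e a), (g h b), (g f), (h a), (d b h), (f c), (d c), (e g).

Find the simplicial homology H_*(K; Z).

Order the vertices as a < b < c < d < e < f < g < h. Listing each simplex with vertices in this order, K has dimension 2 with simplices:

  0-simplices (8): a, b, c, d, e, f, g, h
  1-simplices (12): ae, ah, bd, bg, bh, cd, ce, cf, dh, eg, fg, gh
  2-simplices (2): bdh, bgh

giving chain groups C_0 ≅ Z^8, C_1 ≅ Z^12, C_2 ≅ Z^2.

∂_1: C_1 → C_0 maps an edge to its endpoints' difference, ∂[p,q] = q − p. For instance
  ∂bh = h − b.
As a 8×12 matrix over Z this has rank 7, with invariant factors (1,1,1,1,1,1,1).

∂_2: C_2 → C_1 acts by ∂[p,q,r] = [q,r] − [p,r] + [p,q]. For instance
  ∂bdh = dh − bh + bd,
  ∂bgh = gh − bh + bg.
As a 12×2 matrix over Z this has rank 2, with invariant factors (1,1).

From H_k ≅ ker(∂_k) / im(∂_{k+1}) we obtain:

  H_0: rank C_0 − rank ∂_1 = 8 − 7 = 1, and the invariant factors of ∂_1 are all 1, so H_0 ≅ Z.
  H_1: rank ker ∂_1 − rank ∂_2 = (12 − 7) − 2 = 3, and the invariant factors of ∂_2 are all 1, so H_1 ≅ Z^3.
  H_2: rank ker ∂_2 − rank ∂_3 = (2 − 2) − 0 = 0, and there is no ∂_3, so H_2 ≅ 0.

H_0 = Z,  H_1 = Z^3,  H_2 = 0.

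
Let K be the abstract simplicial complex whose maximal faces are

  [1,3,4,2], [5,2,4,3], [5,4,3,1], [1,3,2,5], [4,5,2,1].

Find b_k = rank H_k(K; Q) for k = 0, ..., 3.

We work with the vertex ordering 1 < 2 < 3 < 4 < 5. The simplices of K, each written with vertices in increasing order, are:

  0-simplices (5): [1], [2], [3], [4], [5]
  1-simplices (10): [1,2], [1,3], [1,4], [1,5], [2,3], [2,4], [2,5], [3,4], [3,5], [4,5]
  2-simplices (10): [1,2,3], [1,2,4], [1,2,5], [1,3,4], [1,3,5], [1,4,5], [2,3,4], [2,3,5], [2,4,5], [3,4,5]
  3-simplices (5): [1,2,3,4], [1,2,3,5], [1,2,4,5], [1,3,4,5], [2,3,4,5]

so the chain groups are C_0 ≅ Z^5, C_1 ≅ Z^10, C_2 ≅ Z^10, C_3 ≅ Z^5.

∂_1: C_1 → C_0 is given by ∂[p,q] = [q] − [p].
The resulting 5×10 matrix has rank 4, and its Smith normal form has invariant factors (1,1,1,1).

∂_2: C_2 → C_1 sends each 2-simplex [p,q,r] to [q,r] − [p,r] + [p,q]. For instance
  ∂[2,3,5] = [3,5] − [2,5] + [2,3],
  ∂[3,4,5] = [4,5] − [3,5] + [3,4].
As a 10×10 matrix over Z this has rank 6, with invariant factors (1,1,1,1,1,1).

Boundary ∂_3: C_3 → C_2 sends each 3-simplex σ to the alternating sum Σ_i (−1)^i (σ with its i-th vertex removed). For instance
  ∂[1,2,3,5] = [2,3,5] − [1,3,5] + [1,2,5] − [1,2,3],
  ∂[1,3,4,5] = [3,4,5] − [1,4,5] + [1,3,5] − [1,3,4].
This gives a 10×5 integer matrix of rank 4; reducing to Smith normal form yields diagonal entries (1,1,1,1).

Reading off H_k = ker ∂_k / im ∂_{k+1}:

  H_0: rank C_0 − rank ∂_1 = 5 − 4 = 1, and the invariant factors of ∂_1 are all 1, so H_0 ≅ Z.
  H_1: rank ker ∂_1 − rank ∂_2 = (10 − 4) − 6 = 0, and the invariant factors of ∂_2 are all 1, so H_1 ≅ 0.
  H_2: rank ker ∂_2 − rank ∂_3 = (10 − 6) − 4 = 0, and the invariant factors of ∂_3 are all 1, so H_2 ≅ 0.
  H_3: rank ker ∂_3 − rank ∂_4 = (5 − 4) − 0 = 1, and there is no ∂_4, so H_3 ≅ Z.

Hence the Betti numbers are b_0 = 1, b_1 = 0, b_2 = 0, b_3 = 1.

b_0 = 1, b_1 = 0, b_2 = 0, b_3 = 1.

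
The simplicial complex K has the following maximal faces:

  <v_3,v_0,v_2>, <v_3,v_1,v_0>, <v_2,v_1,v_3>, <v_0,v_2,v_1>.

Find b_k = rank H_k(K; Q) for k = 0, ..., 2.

K has 4 vertices, 6 edges, 4 triangles.
rank ∂_0 = 0, rank ∂_1 = 3 ⇒ b_0 = 4 − 0 − 3 = 1; all invariant factors of ∂_1 are 1 so no torsion. So H_0 ≅ Z.
rank ∂_1 = 3, rank ∂_2 = 3 ⇒ b_1 = 6 − 3 − 3 = 0; all invariant factors of ∂_2 are 1 so no torsion. So H_1 ≅ 0.
rank ∂_2 = 3, rank ∂_3 = 0 ⇒ b_2 = 4 − 3 − 0 = 1. So H_2 ≅ Z.

b_0 = 1, b_1 = 0, b_2 = 1.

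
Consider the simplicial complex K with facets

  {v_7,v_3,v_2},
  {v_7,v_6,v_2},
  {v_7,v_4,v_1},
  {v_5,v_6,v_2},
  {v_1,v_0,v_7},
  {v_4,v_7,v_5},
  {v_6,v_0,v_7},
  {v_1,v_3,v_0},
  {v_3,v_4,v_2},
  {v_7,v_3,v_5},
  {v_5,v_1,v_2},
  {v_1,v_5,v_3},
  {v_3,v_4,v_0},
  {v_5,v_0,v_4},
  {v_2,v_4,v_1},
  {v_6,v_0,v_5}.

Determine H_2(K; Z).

Order the vertices as v_0 < v_1 < v_2 < v_3 < v_4 < v_5 < v_6 < v_7. Listing each simplex with vertices in this order, K has dimension 2 with simplices:

  0-simplices (8): [v_0], [v_1], [v_2], [v_3], [v_4], [v_5], [v_6], [v_7]
  1-simplices (24): (24 of them)
  2-simplices (16): (16 of them)

giving chain groups C_0 ≅ Z^8, C_1 ≅ Z^24, C_2 ≅ Z^16.

∂_1: C_1 → C_0 sends each edge [p,q] (with p < q) to q − p.
The 8×24 boundary matrix has rank 7 and Smith normal form diag(1,1,1,1,1,1,1).

Boundary ∂_2: C_2 → C_1 sends each 2-simplex [p,q,r] to [q,r] − [p,r] + [p,q]. For instance
  ∂[v_1,v_3,v_5] = [v_3,v_5] − [v_1,v_5] + [v_1,v_3],
  ∂[v_0,v_1,v_3] = [v_1,v_3] − [v_0,v_3] + [v_0,v_1].
The 24×16 boundary matrix has rank 15 and Smith normal form diag(1,1,1,1,1,1,1,1,1,1,1,1,1,1,1).

Reading off H_k = ker ∂_k / im ∂_{k+1}:

  H_2: rank ker ∂_2 − rank ∂_3 = (16 − 15) − 0 = 1, and there is no ∂_3, so H_2 = Z.

H_2 = Z.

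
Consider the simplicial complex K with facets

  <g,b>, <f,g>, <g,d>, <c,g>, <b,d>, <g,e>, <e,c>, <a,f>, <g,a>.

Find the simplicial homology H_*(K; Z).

K has 7 vertices, 9 edges.
rank ∂_0 = 0, rank ∂_1 = 6 ⇒ b_0 = 7 − 0 − 6 = 1; all invariant factors of ∂_1 are 1 so no torsion. So H_0 ≅ Z.
rank ∂_1 = 6, rank ∂_2 = 0 ⇒ b_1 = 9 − 6 − 0 = 3. So H_1 ≅ Z^3.

H_0 ≅ Z,  H_1 ≅ Z^3.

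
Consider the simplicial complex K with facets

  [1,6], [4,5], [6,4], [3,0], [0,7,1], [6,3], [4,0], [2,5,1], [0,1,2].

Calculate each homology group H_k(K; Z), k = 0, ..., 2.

Order the vertices as 0 < 1 < 2 < 3 < 4 < 5 < 6 < 7. Listing each simplex with vertices in this order, K has dimension 2 with simplices:

  0-simplices (8): [0], [1], [2], [3], [4], [5], [6], [7]
  1-simplices (13): [0,1], [0,2], [0,3], [0,4], [0,7], [1,2], [1,5], [1,6], [1,7], [2,5], [3,6], [4,5], [4,6]
  2-simplices (3): [0,1,2], [0,1,7], [1,2,5]

Hence C_0 ≅ Z^8, C_1 ≅ Z^13, C_2 ≅ Z^3.

∂_1: C_1 → C_0 maps an edge to its endpoints' difference, ∂[p,q] = q − p. For instance
  ∂[0,1] = [1] − [0].
This gives a 8×13 integer matrix of rank 7; reducing to Smith normal form yields diagonal entries (1,1,1,1,1,1,1).

The boundary map ∂_2: C_2 → C_1 sends each 2-simplex [p,q,r] to [q,r] − [p,r] + [p,q]. For instance
  ∂[0,1,7] = [1,7] − [0,7] + [0,1],
  ∂[0,1,2] = [1,2] − [0,2] + [0,1].
The 13×3 boundary matrix has rank 3 and Smith normal form diag(1,1,1).

Now H_k = ker ∂_k / im ∂_{k+1}, so:

  H_0: rank C_0 − rank ∂_1 = 8 − 7 = 1, and the invariant factors of ∂_1 are all 1, so H_0 ≅ Z.
  H_1: rank ker ∂_1 − rank ∂_2 = (13 − 7) − 3 = 3, and the invariant factors of ∂_2 are all 1, so H_1 ≅ Z^3.
  H_2: rank ker ∂_2 − rank ∂_3 = (3 − 3) − 0 = 0, and there is no ∂_3, so H_2 ≅ 0.

As a check, the Euler characteristic is 8 − 13 + 3 = -2, which agrees with 1 − 3 + 0 = -2.

H_0 = Z,  H_1 = Z^3,  H_2 = 0.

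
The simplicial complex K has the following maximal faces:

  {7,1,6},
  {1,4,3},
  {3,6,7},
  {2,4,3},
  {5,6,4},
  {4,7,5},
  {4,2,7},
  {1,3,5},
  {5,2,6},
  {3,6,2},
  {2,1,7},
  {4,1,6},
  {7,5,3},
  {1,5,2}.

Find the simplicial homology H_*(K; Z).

K has 7 vertices, 21 edges, 14 triangles.
rank ∂_0 = 0, rank ∂_1 = 6 ⇒ b_0 = 7 − 0 − 6 = 1; all invariant factors of ∂_1 are 1 so no torsion. So H_0 = Z.
rank ∂_1 = 6, rank ∂_2 = 13 ⇒ b_1 = 21 − 6 − 13 = 2; all invariant factors of ∂_2 are 1 so no torsion. So H_1 = Z^2.
rank ∂_2 = 13, rank ∂_3 = 0 ⇒ b_2 = 14 − 13 − 0 = 1. So H_2 = Z.

H_0 = Z,  H_1 = Z^2,  H_2 = Z.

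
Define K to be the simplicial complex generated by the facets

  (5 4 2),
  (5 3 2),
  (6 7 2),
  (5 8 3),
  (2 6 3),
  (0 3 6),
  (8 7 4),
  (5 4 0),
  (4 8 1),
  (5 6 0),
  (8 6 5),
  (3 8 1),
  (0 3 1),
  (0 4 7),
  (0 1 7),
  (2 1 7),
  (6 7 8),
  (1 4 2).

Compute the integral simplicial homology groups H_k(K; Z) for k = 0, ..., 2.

Order the vertices as 0 < 1 < 2 < 3 < 4 < 5 < 6 < 7 < 8. Listing each simplex with vertices in this order, K has dimension 2 with simplices:

  0-simplices (9): [0], [1], [2], [3], [4], [5], [6], [7], [8]
  1-simplices (27): (27 of them)
  2-simplices (18): [0,1,3], [0,1,7], [0,3,6], [0,4,5], [0,4,7], [0,5,6], [1,2,4], [1,2,7], [1,3,8], [1,4,8], [2,3,5], [2,3,6], [2,4,5], [2,6,7], [3,5,8], [4,7,8], [5,6,8], [6,7,8]

Hence C_0 ≅ Z^9, C_1 ≅ Z^27, C_2 ≅ Z^18.

The boundary map ∂_1: C_1 → C_0 maps an edge to its endpoints' difference, ∂[p,q] = q − p. For instance
  ∂[5,6] = [6] − [5].
The 9×27 boundary matrix has rank 8 and Smith normal form diag(1,1,1,1,1,1,1,1).

The boundary map ∂_2: C_2 → C_1 sends each 2-simplex [p,q,r] to [q,r] − [p,r] + [p,q]. For instance
  ∂[3,5,8] = [5,8] − [3,8] + [3,5],
  ∂[0,5,6] = [5,6] − [0,6] + [0,5].
The resulting 27×18 matrix has rank 18, and its Smith normal form has invariant factors (1,1,1,1,1,1,1,1,1,1,1,1,1,1,1,1,1,2).

Computing H_k = (kernel of ∂_k) / (image of ∂_{k+1}):

  H_0: rank C_0 − rank ∂_1 = 9 − 8 = 1, and the invariant factors of ∂_1 are all 1, so H_0 = Z.
  H_1: rank ker ∂_1 − rank ∂_2 = (27 − 8) − 18 = 1, and ∂_2 has invariant factor 2 > 1, so H_1 = Z ⊕ Z_2.
  H_2: rank ker ∂_2 − rank ∂_3 = (18 − 18) − 0 = 0, and there is no ∂_3, so H_2 = 0.

As a check, the Euler characteristic is 9 − 27 + 18 = 0, which agrees with 1 − 1 + 0 = 0.
(K is a triangulation of the Klein bottle.)

H_0 ≅ Z,  H_1 ≅ Z ⊕ Z_2,  H_2 = 0.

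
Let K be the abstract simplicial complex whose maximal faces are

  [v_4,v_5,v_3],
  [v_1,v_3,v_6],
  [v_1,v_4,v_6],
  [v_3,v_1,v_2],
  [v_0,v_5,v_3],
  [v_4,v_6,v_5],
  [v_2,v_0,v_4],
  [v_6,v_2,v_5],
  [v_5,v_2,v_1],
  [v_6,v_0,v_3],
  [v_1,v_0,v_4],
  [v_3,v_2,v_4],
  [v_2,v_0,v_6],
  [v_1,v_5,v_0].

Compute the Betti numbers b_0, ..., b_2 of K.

Order the vertices as v_0 < v_1 < v_2 < v_3 < v_4 < v_5 < v_6. Listing each simplex with vertices in this order, K has dimension 2 with simplices:

  0-simplices (7): [v_0], [v_1], [v_2], [v_3], [v_4], [v_5], [v_6]
  1-simplices (21): (21 of them)
  2-simplices (14): (14 of them)

giving chain groups C_0 ≅ Z^7, C_1 ≅ Z^21, C_2 ≅ Z^14.

∂_1: C_1 → C_0 is given by ∂[p,q] = [q] − [p]. For instance
  ∂[v_4,v_5] = [v_5] − [v_4].
This gives a 7×21 integer matrix of rank 6; reducing to Smith normal form yields diagonal entries (1,1,1,1,1,1).

The boundary map ∂_2: C_2 → C_1 maps a triangle to the signed sum of its edges. For instance
  ∂[v_0,v_3,v_5] = [v_3,v_5] − [v_0,v_5] + [v_0,v_3],
  ∂[v_0,v_3,v_6] = [v_3,v_6] − [v_0,v_6] + [v_0,v_3].
As a 21×14 matrix over Z this has rank 13, with invariant factors (1,1,1,1,1,1,1,1,1,1,1,1,1).

From H_k ≅ ker(∂_k) / im(∂_{k+1}) we obtain:

  H_0: rank C_0 − rank ∂_1 = 7 − 6 = 1, and the invariant factors of ∂_1 are all 1, so H_0 = Z.
  H_1: rank ker ∂_1 − rank ∂_2 = (21 − 6) − 13 = 2, and the invariant factors of ∂_2 are all 1, so H_1 = Z^2.
  H_2: rank ker ∂_2 − rank ∂_3 = (14 − 13) − 0 = 1, and there is no ∂_3, so H_2 = Z.

(K is a triangulation of the torus T^2.)

Hence the Betti numbers are b_0 = 1, b_1 = 2, b_2 = 1.

b_0 = 1, b_1 = 2, b_2 = 1.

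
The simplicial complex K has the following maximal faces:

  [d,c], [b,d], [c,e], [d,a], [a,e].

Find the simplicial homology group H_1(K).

H_1 ≅ Z.

K has 5 vertices, 5 edges.
rank ∂_1 = 4, rank ∂_2 = 0 ⇒ b_1 = 5 − 4 − 0 = 1. So H_1 ≅ Z.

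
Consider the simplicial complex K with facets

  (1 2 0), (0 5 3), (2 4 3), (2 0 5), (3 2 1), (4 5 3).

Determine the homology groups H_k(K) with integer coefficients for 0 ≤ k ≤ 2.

Take the total order 0 < 1 < 2 < 3 < 4 < 5 on the vertex set. Then K (dimension 2) consists of the simplices:

  0-simplices (6): [0], [1], [2], [3], [4], [5]
  1-simplices (12): [0,1], [0,2], [0,3], [0,5], [1,2], [1,3], [2,3], [2,4], [2,5], [3,4], [3,5], [4,5]
  2-simplices (6): [0,1,2], [0,2,5], [0,3,5], [1,2,3], [2,3,4], [3,4,5]

Hence C_0 ≅ Z^6, C_1 ≅ Z^12, C_2 ≅ Z^6.

The boundary map ∂_1: C_1 → C_0 maps an edge to its endpoints' difference, ∂[p,q] = q − p.
As a 6×12 matrix over Z this has rank 5, with invariant factors (1,1,1,1,1).

∂_2: C_2 → C_1 sends each 2-simplex [p,q,r] to [q,r] − [p,r] + [p,q]. For instance
  ∂[2,3,4] = [3,4] − [2,4] + [2,3],
  ∂[0,1,2] = [1,2] − [0,2] + [0,1].
The 12×6 boundary matrix has rank 6 and Smith normal form diag(1,1,1,1,1,1).

Now H_k = ker ∂_k / im ∂_{k+1}, so:

  H_0: rank C_0 − rank ∂_1 = 6 − 5 = 1, and the invariant factors of ∂_1 are all 1, so H_0 ≅ Z.
  H_1: rank ker ∂_1 − rank ∂_2 = (12 − 5) − 6 = 1, and the invariant factors of ∂_2 are all 1, so H_1 ≅ Z.
  H_2: rank ker ∂_2 − rank ∂_3 = (6 − 6) − 0 = 0, and there is no ∂_3, so H_2 ≅ 0.

As a check, the Euler characteristic is 6 − 12 + 6 = 0, which agrees with 1 − 1 + 0 = 0.

H_0 ≅ Z,  H_1 ≅ Z,  H_2 = 0.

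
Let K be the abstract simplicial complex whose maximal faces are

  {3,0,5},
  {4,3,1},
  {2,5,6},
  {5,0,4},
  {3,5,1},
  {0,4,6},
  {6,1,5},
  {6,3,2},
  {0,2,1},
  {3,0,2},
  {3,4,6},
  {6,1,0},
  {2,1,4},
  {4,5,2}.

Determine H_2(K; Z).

Take the total order 0 < 1 < 2 < 3 < 4 < 5 < 6 on the vertex set. Then K (dimension 2) consists of the simplices:

  0-simplices (7): [0], [1], [2], [3], [4], [5], [6]
  1-simplices (21): [0,1], [0,2], [0,3], [0,4], [0,5], [0,6], [1,2], [1,3], [1,4], [1,5], [1,6], [2,3], [2,4], [2,5], [2,6], [3,4], [3,5], [3,6], [4,5], [4,6], [5,6]
  2-simplices (14): [0,1,2], [0,1,6], [0,2,3], [0,3,5], [0,4,5], [0,4,6], [1,2,4], [1,3,4], [1,3,5], [1,5,6], [2,3,6], [2,4,5], [2,5,6], [3,4,6]

so the chain groups are C_0 ≅ Z^7, C_1 ≅ Z^21, C_2 ≅ Z^14.

Boundary ∂_1: C_1 → C_0 maps an edge to its endpoints' difference, ∂[p,q] = q − p. For instance
  ∂[0,3] = [3] − [0].
The resulting 7×21 matrix has rank 6, and its Smith normal form has invariant factors (1,1,1,1,1,1).

The boundary map ∂_2: C_2 → C_1 acts by ∂[p,q,r] = [q,r] − [p,r] + [p,q]. For instance
  ∂[0,1,6] = [1,6] − [0,6] + [0,1],
  ∂[1,3,4] = [3,4] − [1,4] + [1,3].
The resulting 21×14 matrix has rank 13, and its Smith normal form has invariant factors (1,1,1,1,1,1,1,1,1,1,1,1,1).

Computing H_k = (kernel of ∂_k) / (image of ∂_{k+1}):

  H_2: rank ker ∂_2 − rank ∂_3 = (14 − 13) − 0 = 1, and there is no ∂_3, so H_2 = Z.

H_2 = Z.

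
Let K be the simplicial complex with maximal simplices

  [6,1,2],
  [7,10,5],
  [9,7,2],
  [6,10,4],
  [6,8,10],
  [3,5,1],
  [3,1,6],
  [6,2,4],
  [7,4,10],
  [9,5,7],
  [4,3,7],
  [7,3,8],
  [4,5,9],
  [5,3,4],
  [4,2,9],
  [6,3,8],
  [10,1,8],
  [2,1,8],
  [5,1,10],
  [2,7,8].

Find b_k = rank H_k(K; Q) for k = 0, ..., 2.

b_0 = 1, b_1 = 1, b_2 = 0.

Order the vertices as 1 < 2 < 3 < 4 < 5 < 6 < 7 < 8 < 9 < 10. Listing each simplex with vertices in this order, K has dimension 2 with simplices:

  0-simplices (10): [1], [2], [3], [4], [5], [6], [7], [8], [9], [10]
  1-simplices (30): (30 of them)
  2-simplices (20): (20 of them)

giving chain groups C_0 ≅ Z^10, C_1 ≅ Z^30, C_2 ≅ Z^20.

Boundary ∂_1: C_1 → C_0 sends each edge [p,q] (with p < q) to q − p. For instance
  ∂[1,10] = [10] − [1].
As a 10×30 matrix over Z this has rank 9, with invariant factors (1,1,1,1,1,1,1,1,1).

Boundary ∂_2: C_2 → C_1 acts by ∂[p,q,r] = [q,r] − [p,r] + [p,q]. For instance
  ∂[6,8,10] = [8,10] − [6,10] + [6,8],
  ∂[5,7,10] = [7,10] − [5,10] + [5,7].
As a 30×20 matrix over Z this has rank 20, with invariant factors (1,1,1,1,1,1,1,1,1,1,1,1,1,1,1,1,1,1,1,2).

From H_k ≅ ker(∂_k) / im(∂_{k+1}) we obtain:

  H_0: rank C_0 − rank ∂_1 = 10 − 9 = 1, and the invariant factors of ∂_1 are all 1, so H_0 = Z.
  H_1: rank ker ∂_1 − rank ∂_2 = (30 − 9) − 20 = 1, and ∂_2 has invariant factor 2 > 1, so H_1 = Z ⊕ Z/2.
  H_2: rank ker ∂_2 − rank ∂_3 = (20 − 20) − 0 = 0, and there is no ∂_3, so H_2 = 0.

As a check, the Euler characteristic is 10 − 30 + 20 = 0, which agrees with 1 − 1 + 0 = 0.
(K is a triangulation of the Klein bottle.)

Hence the Betti numbers are b_0 = 1, b_1 = 1, b_2 = 0.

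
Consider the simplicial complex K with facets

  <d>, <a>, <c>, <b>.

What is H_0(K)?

H_0 = Z^4.

Fix the vertex order a < b < c < d and write every simplex with vertices in increasing order. Then dim K = 0 and the simplices of K are:

  0-simplices (4): a, b, c, d

giving chain groups C_0 ≅ Z^4.

Computing H_k = (kernel of ∂_k) / (image of ∂_{k+1}):

  H_0: rank C_0 − rank ∂_1 = 4 − 0 = 4, and there is no ∂_1, so H_0 ≅ Z^4.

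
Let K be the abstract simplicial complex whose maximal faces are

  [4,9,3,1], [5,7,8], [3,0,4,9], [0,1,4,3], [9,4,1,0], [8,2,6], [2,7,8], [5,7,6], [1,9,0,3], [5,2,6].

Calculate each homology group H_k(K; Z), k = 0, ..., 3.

Fix the vertex order 0 < 1 < 2 < 3 < 4 < 5 < 6 < 7 < 8 < 9 and write every simplex with vertices in increasing order. Then dim K = 3 and the simplices of K are:

  0-simplices (10): [0], [1], [2], [3], [4], [5], [6], [7], [8], [9]
  1-simplices (20): [0,1], [0,3], [0,4], [0,9], [1,3], [1,4], [1,9], [2,5], [2,6], [2,7], [2,8], [3,4], [3,9], [4,9], [5,6], [5,7], [5,8], [6,7], [6,8], [7,8]
  2-simplices (15): [0,1,3], [0,1,4], [0,1,9], [0,3,4], [0,3,9], [0,4,9], [1,3,4], [1,3,9], [1,4,9], [2,5,6], [2,6,8], [2,7,8], [3,4,9], [5,6,7], [5,7,8]
  3-simplices (5): [0,1,3,4], [0,1,3,9], [0,1,4,9], [0,3,4,9], [1,3,4,9]

Hence C_0 ≅ Z^10, C_1 ≅ Z^20, C_2 ≅ Z^15, C_3 ≅ Z^5.

The boundary map ∂_1: C_1 → C_0 sends each edge [p,q] (with p < q) to q − p. For instance
  ∂[1,9] = [9] − [1].
This gives a 10×20 integer matrix of rank 8; reducing to Smith normal form yields diagonal entries (1,1,1,1,1,1,1,1).

∂_2: C_2 → C_1 acts by ∂[p,q,r] = [q,r] − [p,r] + [p,q]. For instance
  ∂[0,1,9] = [1,9] − [0,9] + [0,1],
  ∂[0,1,4] = [1,4] − [0,4] + [0,1].
The 20×15 boundary matrix has rank 11 and Smith normal form diag(1,1,1,1,1,1,1,1,1,1,1).

∂_3: C_3 → C_2 sends each 3-simplex σ to the alternating sum Σ_i (−1)^i (σ with its i-th vertex removed). For instance
  ∂[0,3,4,9] = [3,4,9] − [0,4,9] + [0,3,9] − [0,3,4],
  ∂[0,1,3,9] = [1,3,9] − [0,3,9] + [0,1,9] − [0,1,3].
As a 15×5 matrix over Z this has rank 4, with invariant factors (1,1,1,1).

Now H_k = ker ∂_k / im ∂_{k+1}, so:

  H_0: rank C_0 − rank ∂_1 = 10 − 8 = 2, and the invariant factors of ∂_1 are all 1, so H_0 ≅ Z^2.
  H_1: rank ker ∂_1 − rank ∂_2 = (20 − 8) − 11 = 1, and the invariant factors of ∂_2 are all 1, so H_1 ≅ Z.
  H_2: rank ker ∂_2 − rank ∂_3 = (15 − 11) − 4 = 0, and the invariant factors of ∂_3 are all 1, so H_2 ≅ 0.
  H_3: rank ker ∂_3 − rank ∂_4 = (5 − 4) − 0 = 1, and there is no ∂_4, so H_3 ≅ Z.

As a check, the Euler characteristic is 10 − 20 + 15 − 5 = 0, which agrees with 2 − 1 + 0 − 1 = 0.

H_0 ≅ Z^2,  H_1 ≅ Z,  H_2 = 0,  H_3 ≅ Z.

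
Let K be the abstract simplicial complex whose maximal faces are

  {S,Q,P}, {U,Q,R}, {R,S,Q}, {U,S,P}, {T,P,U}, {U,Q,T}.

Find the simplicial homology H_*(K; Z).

H_0 = Z,  H_1 = Z,  H_2 = 0.

We work with the vertex ordering P < Q < R < S < T < U. The simplices of K, each written with vertices in increasing order, are:

  0-simplices (6): P, Q, R, S, T, U
  1-simplices (12): PQ, PS, PT, PU, QR, QS, QT, QU, RS, RU, SU, TU
  2-simplices (6): PQS, PSU, PTU, QRS, QRU, QTU

so the chain groups are C_0 ≅ Z^6, C_1 ≅ Z^12, C_2 ≅ Z^6.

∂_1: C_1 → C_0 maps an edge to its endpoints' difference, ∂[p,q] = q − p.
The 6×12 boundary matrix has rank 5 and Smith normal form diag(1,1,1,1,1).

Boundary ∂_2: C_2 → C_1 maps a triangle to the signed sum of its edges. For instance
  ∂QTU = TU − QU + QT,
  ∂QRU = RU − QU + QR.
The resulting 12×6 matrix has rank 6, and its Smith normal form has invariant factors (1,1,1,1,1,1).

Now H_k = ker ∂_k / im ∂_{k+1}, so:

  H_0: rank C_0 − rank ∂_1 = 6 − 5 = 1, and the invariant factors of ∂_1 are all 1, so H_0 = Z.
  H_1: rank ker ∂_1 − rank ∂_2 = (12 − 5) − 6 = 1, and the invariant factors of ∂_2 are all 1, so H_1 = Z.
  H_2: rank ker ∂_2 − rank ∂_3 = (6 − 6) − 0 = 0, and there is no ∂_3, so H_2 = 0.

(K is a triangulation of the cylinder S^1 x I.)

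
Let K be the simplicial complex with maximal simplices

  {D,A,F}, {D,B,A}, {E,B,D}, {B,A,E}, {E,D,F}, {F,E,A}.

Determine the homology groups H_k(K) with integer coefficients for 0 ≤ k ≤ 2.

K has 5 vertices, 9 edges, 6 triangles.
rank ∂_0 = 0, rank ∂_1 = 4 ⇒ b_0 = 5 − 0 − 4 = 1; all invariant factors of ∂_1 are 1 so no torsion. So H_0 ≅ Z.
rank ∂_1 = 4, rank ∂_2 = 5 ⇒ b_1 = 9 − 4 − 5 = 0; all invariant factors of ∂_2 are 1 so no torsion. So H_1 ≅ 0.
rank ∂_2 = 5, rank ∂_3 = 0 ⇒ b_2 = 6 − 5 − 0 = 1. So H_2 ≅ Z.

H_0 = Z,  H_1 = 0,  H_2 = Z.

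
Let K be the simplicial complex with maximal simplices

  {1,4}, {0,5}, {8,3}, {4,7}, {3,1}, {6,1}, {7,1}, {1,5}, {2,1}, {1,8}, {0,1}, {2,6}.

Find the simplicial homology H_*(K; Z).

H_0 ≅ Z,  H_1 ≅ Z^4.

Fix the vertex order 0 < 1 < 2 < 3 < 4 < 5 < 6 < 7 < 8 and write every simplex with vertices in increasing order. Then dim K = 1 and the simplices of K are:

  0-simplices (9): [0], [1], [2], [3], [4], [5], [6], [7], [8]
  1-simplices (12): [0,1], [0,5], [1,2], [1,3], [1,4], [1,5], [1,6], [1,7], [1,8], [2,6], [3,8], [4,7]

Hence C_0 ≅ Z^9, C_1 ≅ Z^12.

∂_1: C_1 → C_0 sends each edge [p,q] (with p < q) to q − p.
This gives a 9×12 integer matrix of rank 8; reducing to Smith normal form yields diagonal entries (1,1,1,1,1,1,1,1).

Now H_k = ker ∂_k / im ∂_{k+1}, so:

  H_0: rank C_0 − rank ∂_1 = 9 − 8 = 1, and the invariant factors of ∂_1 are all 1, so H_0 = Z.
  H_1: rank ker ∂_1 − rank ∂_2 = (12 − 8) − 0 = 4, and there is no ∂_2, so H_1 = Z^4.

As a check, the Euler characteristic is 9 − 12 = -3, which agrees with 1 − 4 = -3.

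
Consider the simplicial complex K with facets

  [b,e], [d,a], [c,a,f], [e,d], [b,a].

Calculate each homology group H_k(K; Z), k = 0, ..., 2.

H_0 ≅ Z,  H_1 ≅ Z,  H_2 = 0.

Take the total order a < b < c < d < e < f on the vertex set. Then K (dimension 2) consists of the simplices:

  0-simplices (6): a, b, c, d, e, f
  1-simplices (7): ab, ac, ad, af, be, cf, de
  2-simplices (1): acf

Hence C_0 ≅ Z^6, C_1 ≅ Z^7, C_2 ≅ Z^1.

Boundary ∂_1: C_1 → C_0 maps an edge to its endpoints' difference, ∂[p,q] = q − p. For instance
  ∂ac = c − a.
The 6×7 boundary matrix has rank 5 and Smith normal form diag(1,1,1,1,1).

The boundary map ∂_2: C_2 → C_1 maps a triangle to the signed sum of its edges. For instance
  ∂acf = cf − af + ac.
The 7×1 boundary matrix has rank 1 and Smith normal form diag(1).

Now H_k = ker ∂_k / im ∂_{k+1}, so:

  H_0: rank C_0 − rank ∂_1 = 6 − 5 = 1, and the invariant factors of ∂_1 are all 1, so H_0 = Z.
  H_1: rank ker ∂_1 − rank ∂_2 = (7 − 5) − 1 = 1, and the invariant factors of ∂_2 are all 1, so H_1 = Z.
  H_2: rank ker ∂_2 − rank ∂_3 = (1 − 1) − 0 = 0, and there is no ∂_3, so H_2 = 0.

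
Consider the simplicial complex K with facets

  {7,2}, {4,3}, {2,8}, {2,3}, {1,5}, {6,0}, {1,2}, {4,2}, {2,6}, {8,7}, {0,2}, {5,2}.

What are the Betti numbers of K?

Order the vertices as 0 < 1 < 2 < 3 < 4 < 5 < 6 < 7 < 8. Listing each simplex with vertices in this order, K has dimension 1 with simplices:

  0-simplices (9): [0], [1], [2], [3], [4], [5], [6], [7], [8]
  1-simplices (12): [0,2], [0,6], [1,2], [1,5], [2,3], [2,4], [2,5], [2,6], [2,7], [2,8], [3,4], [7,8]

so the chain groups are C_0 ≅ Z^9, C_1 ≅ Z^12.

Boundary ∂_1: C_1 → C_0 maps an edge to its endpoints' difference, ∂[p,q] = q − p.
The resulting 9×12 matrix has rank 8, and its Smith normal form has invariant factors (1,1,1,1,1,1,1,1).

From H_k ≅ ker(∂_k) / im(∂_{k+1}) we obtain:

  H_0: rank C_0 − rank ∂_1 = 9 − 8 = 1, and the invariant factors of ∂_1 are all 1, so H_0 ≅ Z.
  H_1: rank ker ∂_1 − rank ∂_2 = (12 − 8) − 0 = 4, and there is no ∂_2, so H_1 ≅ Z^4.

As a check, the Euler characteristic is 9 − 12 = -3, which agrees with 1 − 4 = -3.
(K is a triangulation of a wedge of 4 circles.)

Hence the Betti numbers are b_0 = 1, b_1 = 4.

b_0 = 1, b_1 = 4.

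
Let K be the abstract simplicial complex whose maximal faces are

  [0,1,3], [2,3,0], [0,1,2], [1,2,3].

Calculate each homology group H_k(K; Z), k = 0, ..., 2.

H_0 ≅ Z,  H_1 = 0,  H_2 ≅ Z.

Fix the vertex order 0 < 1 < 2 < 3 and write every simplex with vertices in increasing order. Then dim K = 2 and the simplices of K are:

  0-simplices (4): [0], [1], [2], [3]
  1-simplices (6): [0,1], [0,2], [0,3], [1,2], [1,3], [2,3]
  2-simplices (4): [0,1,2], [0,1,3], [0,2,3], [1,2,3]

Hence C_0 ≅ Z^4, C_1 ≅ Z^6, C_2 ≅ Z^4.

The boundary map ∂_1: C_1 → C_0 sends each edge [p,q] (with p < q) to q − p. For instance
  ∂[0,3] = [3] − [0].
The resulting 4×6 matrix has rank 3, and its Smith normal form has invariant factors (1,1,1).

The boundary map ∂_2: C_2 → C_1 acts by ∂[p,q,r] = [q,r] − [p,r] + [p,q]. For instance
  ∂[1,2,3] = [2,3] − [1,3] + [1,2],
  ∂[0,1,3] = [1,3] − [0,3] + [0,1].
The resulting 6×4 matrix has rank 3, and its Smith normal form has invariant factors (1,1,1).

From H_k ≅ ker(∂_k) / im(∂_{k+1}) we obtain:

  H_0: rank C_0 − rank ∂_1 = 4 − 3 = 1, and the invariant factors of ∂_1 are all 1, so H_0 = Z.
  H_1: rank ker ∂_1 − rank ∂_2 = (6 − 3) − 3 = 0, and the invariant factors of ∂_2 are all 1, so H_1 = 0.
  H_2: rank ker ∂_2 − rank ∂_3 = (4 − 3) − 0 = 1, and there is no ∂_3, so H_2 = Z.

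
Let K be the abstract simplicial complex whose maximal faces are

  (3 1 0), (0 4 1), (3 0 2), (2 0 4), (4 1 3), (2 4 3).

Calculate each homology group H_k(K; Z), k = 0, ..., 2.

Order the vertices as 0 < 1 < 2 < 3 < 4. Listing each simplex with vertices in this order, K has dimension 2 with simplices:

  0-simplices (5): [0], [1], [2], [3], [4]
  1-simplices (9): [0,1], [0,2], [0,3], [0,4], [1,3], [1,4], [2,3], [2,4], [3,4]
  2-simplices (6): [0,1,3], [0,1,4], [0,2,3], [0,2,4], [1,3,4], [2,3,4]

giving chain groups C_0 ≅ Z^5, C_1 ≅ Z^9, C_2 ≅ Z^6.

Boundary ∂_1: C_1 → C_0 is given by ∂[p,q] = [q] − [p]. For instance
  ∂[3,4] = [4] − [3].
The 5×9 boundary matrix has rank 4 and Smith normal form diag(1,1,1,1).

The boundary map ∂_2: C_2 → C_1 sends each 2-simplex [p,q,r] to [q,r] − [p,r] + [p,q]. For instance
  ∂[2,3,4] = [3,4] − [2,4] + [2,3],
  ∂[0,1,3] = [1,3] − [0,3] + [0,1].
This gives a 9×6 integer matrix of rank 5; reducing to Smith normal form yields diagonal entries (1,1,1,1,1).

From H_k ≅ ker(∂_k) / im(∂_{k+1}) we obtain:

  H_0: rank C_0 − rank ∂_1 = 5 − 4 = 1, and the invariant factors of ∂_1 are all 1, so H_0 = Z.
  H_1: rank ker ∂_1 − rank ∂_2 = (9 − 4) − 5 = 0, and the invariant factors of ∂_2 are all 1, so H_1 = 0.
  H_2: rank ker ∂_2 − rank ∂_3 = (6 − 5) − 0 = 1, and there is no ∂_3, so H_2 = Z.

(K is a triangulation of the 2-sphere S^2.)

H_0 ≅ Z,  H_1 = 0,  H_2 ≅ Z.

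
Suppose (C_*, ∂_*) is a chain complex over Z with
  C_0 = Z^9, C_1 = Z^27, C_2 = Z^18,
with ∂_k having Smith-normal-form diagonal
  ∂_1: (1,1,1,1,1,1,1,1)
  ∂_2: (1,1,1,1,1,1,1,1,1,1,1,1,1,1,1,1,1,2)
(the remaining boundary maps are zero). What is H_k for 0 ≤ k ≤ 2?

H_0: b_0 = 9 − 0 − 8 = 1; torsion from ∂_1 factors > 1: none. So H_0 ≅ Z.
H_1: b_1 = 27 − 8 − 18 = 1; torsion from ∂_2 factors > 1: [2]. So H_1 ≅ Z ⊕ Z/2.
H_2: b_2 = 18 − 18 − 0 = 0; torsion from ∂_3 factors > 1: none. So H_2 ≅ 0.

H_0 ≅ Z,  H_1 ≅ Z ⊕ Z/2,  H_2 = 0.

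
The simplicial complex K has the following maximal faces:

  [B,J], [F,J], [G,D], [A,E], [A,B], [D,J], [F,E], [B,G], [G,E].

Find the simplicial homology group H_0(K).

H_0 ≅ Z.

Order the vertices as A < B < D < E < F < G < J. Listing each simplex with vertices in this order, K has dimension 1 with simplices:

  0-simplices (7): A, B, D, E, F, G, J
  1-simplices (9): AB, AE, BG, BJ, DG, DJ, EF, EG, FJ

giving chain groups C_0 ≅ Z^7, C_1 ≅ Z^9.

The boundary map ∂_1: C_1 → C_0 sends each edge [p,q] (with p < q) to q − p. For instance
  ∂BJ = J − B.
This gives a 7×9 integer matrix of rank 6; reducing to Smith normal form yields diagonal entries (1,1,1,1,1,1).

Reading off H_k = ker ∂_k / im ∂_{k+1}:

  H_0: rank C_0 − rank ∂_1 = 7 − 6 = 1, and the invariant factors of ∂_1 are all 1, so H_0 ≅ Z.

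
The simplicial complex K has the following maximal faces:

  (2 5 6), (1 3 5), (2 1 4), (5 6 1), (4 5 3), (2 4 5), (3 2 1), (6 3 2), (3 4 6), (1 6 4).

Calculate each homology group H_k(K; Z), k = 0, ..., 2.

H_0 = Z,  H_1 = Z/2,  H_2 = 0.

Fix the vertex order 1 < 2 < 3 < 4 < 5 < 6 and write every simplex with vertices in increasing order. Then dim K = 2 and the simplices of K are:

  0-simplices (6): [1], [2], [3], [4], [5], [6]
  1-simplices (15): [1,2], [1,3], [1,4], [1,5], [1,6], [2,3], [2,4], [2,5], [2,6], [3,4], [3,5], [3,6], [4,5], [4,6], [5,6]
  2-simplices (10): [1,2,3], [1,2,4], [1,3,5], [1,4,6], [1,5,6], [2,3,6], [2,4,5], [2,5,6], [3,4,5], [3,4,6]

Hence C_0 ≅ Z^6, C_1 ≅ Z^15, C_2 ≅ Z^10.

∂_1: C_1 → C_0 sends each edge [p,q] (with p < q) to q − p. For instance
  ∂[4,6] = [6] − [4].
The resulting 6×15 matrix has rank 5, and its Smith normal form has invariant factors (1,1,1,1,1).

Boundary ∂_2: C_2 → C_1 sends each 2-simplex [p,q,r] to [q,r] − [p,r] + [p,q]. For instance
  ∂[1,3,5] = [3,5] − [1,5] + [1,3],
  ∂[1,5,6] = [5,6] − [1,6] + [1,5].
This gives a 15×10 integer matrix of rank 10; reducing to Smith normal form yields diagonal entries (1,1,1,1,1,1,1,1,1,2).

Reading off H_k = ker ∂_k / im ∂_{k+1}:

  H_0: rank C_0 − rank ∂_1 = 6 − 5 = 1, and the invariant factors of ∂_1 are all 1, so H_0 = Z.
  H_1: rank ker ∂_1 − rank ∂_2 = (15 − 5) − 10 = 0, and ∂_2 has invariant factor 2 > 1, so H_1 = Z/2.
  H_2: rank ker ∂_2 − rank ∂_3 = (10 − 10) − 0 = 0, and there is no ∂_3, so H_2 = 0.

(K is a triangulation of the real projective plane RP^2.)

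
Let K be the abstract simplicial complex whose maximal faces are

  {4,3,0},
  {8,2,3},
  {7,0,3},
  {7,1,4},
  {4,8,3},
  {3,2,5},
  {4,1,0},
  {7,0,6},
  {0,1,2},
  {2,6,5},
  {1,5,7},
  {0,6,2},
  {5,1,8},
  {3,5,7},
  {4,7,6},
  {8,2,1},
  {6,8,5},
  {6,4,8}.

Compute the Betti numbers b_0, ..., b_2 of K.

b_0 = 1, b_1 = 1, b_2 = 0.

K has 9 vertices, 27 edges, 18 triangles.
rank ∂_0 = 0, rank ∂_1 = 8 ⇒ b_0 = 9 − 0 − 8 = 1; all invariant factors of ∂_1 are 1 so no torsion. So H_0 ≅ Z.
rank ∂_1 = 8, rank ∂_2 = 18 ⇒ b_1 = 27 − 8 − 18 = 1; ∂_2 has invariant factor(s) [2] giving torsion. So H_1 ≅ Z × Z/2.
rank ∂_2 = 18, rank ∂_3 = 0 ⇒ b_2 = 18 − 18 − 0 = 0. So H_2 ≅ 0.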